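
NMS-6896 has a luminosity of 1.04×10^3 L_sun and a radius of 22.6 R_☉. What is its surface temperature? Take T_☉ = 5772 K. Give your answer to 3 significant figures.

6.89×10^3 K

T/T_☉ = (L/L_☉)^(1/4) / (R/R_☉)^(1/2)
T = 5772 × (1.04×10^3)^(1/4) / √(22.6) = 5772 × 5.679 / 4.754 = 6895 K.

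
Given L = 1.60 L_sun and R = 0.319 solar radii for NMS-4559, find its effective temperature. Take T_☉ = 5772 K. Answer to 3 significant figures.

1.15×10^4 K

T/T_☉ = (L/L_☉)^(1/4) / (R/R_☉)^(1/2)
T = 5772 × (1.60)^(1/4) / √(0.319) = 5772 × 1.125 / 0.5648 = 1.149×10^4 K.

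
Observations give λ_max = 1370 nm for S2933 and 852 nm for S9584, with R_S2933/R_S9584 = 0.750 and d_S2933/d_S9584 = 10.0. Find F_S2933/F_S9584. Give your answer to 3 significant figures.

Wien's law: T_S2933/T_S9584 = λ_S9584/λ_S2933 = 852/1370 = 0.6219.
L_S2933/L_S9584 = (R_S2933/R_S9584)²(T_S2933/T_S9584)⁴ = (0.750)²(0.6219)⁴ = 0.08414.
F_S2933/F_S9584 = (L_S2933/L_S9584)/(d_S2933/d_S9584)² = 0.08414/(10.0)² = 8.414×10^-4.

8.41×10^-4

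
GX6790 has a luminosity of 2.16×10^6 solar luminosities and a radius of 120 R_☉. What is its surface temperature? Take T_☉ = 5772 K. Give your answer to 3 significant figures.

2.02×10^4 K

T/T_☉ = (L/L_☉)^(1/4) / (R/R_☉)^(1/2)
T = 5772 × (2.16×10^6)^(1/4) / √(120) = 5772 × 38.34 / 10.95 = 2.020×10^4 K.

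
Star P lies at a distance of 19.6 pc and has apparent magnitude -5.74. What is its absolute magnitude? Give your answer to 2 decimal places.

-7.20

M = m − 5 log₁₀(d/10 pc) = -5.74 − 5 log₁₀(19.6/10)
  = -5.74 − 5 × 0.292 = -5.74 − 1.46 = -7.20.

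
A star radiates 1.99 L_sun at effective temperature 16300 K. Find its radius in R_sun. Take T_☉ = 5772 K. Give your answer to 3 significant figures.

0.177 R_sun

R/R_☉ = √(L/L_☉) / (T/T_☉)² = √(1.99) / (2.824)²
       = 1.411 / 7.975 = 0.1769.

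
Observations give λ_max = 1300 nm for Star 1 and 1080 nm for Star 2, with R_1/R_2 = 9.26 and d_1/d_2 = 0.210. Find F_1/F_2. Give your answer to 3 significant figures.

926

Wien's law: T_1/T_2 = λ_2/λ_1 = 1080/1300 = 0.8308.
L_1/L_2 = (R_1/R_2)²(T_1/T_2)⁴ = (9.26)²(0.8308)⁴ = 40.85.
F_1/F_2 = (L_1/L_2)/(d_1/d_2)² = 40.85/(0.210)² = 926.2.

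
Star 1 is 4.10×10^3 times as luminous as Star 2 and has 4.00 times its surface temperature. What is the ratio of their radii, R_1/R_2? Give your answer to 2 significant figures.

4.0

L ∝ R²T⁴ gives R ∝ √L / T², so
R_1/R_2 = √(4.10×10^3) / (4.00)² = 64.03 / 16.00 = 4.002.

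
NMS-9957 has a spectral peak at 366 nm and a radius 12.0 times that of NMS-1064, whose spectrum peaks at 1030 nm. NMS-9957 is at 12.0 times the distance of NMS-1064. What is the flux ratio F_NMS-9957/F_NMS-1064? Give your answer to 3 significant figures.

62.7

Wien's law: T_NMS-9957/T_NMS-1064 = λ_NMS-1064/λ_NMS-9957 = 1030/366 = 2.814.
L_NMS-9957/L_NMS-1064 = (R_NMS-9957/R_NMS-1064)²(T_NMS-9957/T_NMS-1064)⁴ = (12.0)²(2.814)⁴ = 9032.
F_NMS-9957/F_NMS-1064 = (L_NMS-9957/L_NMS-1064)/(d_NMS-9957/d_NMS-1064)² = 9032/(12.0)² = 62.72.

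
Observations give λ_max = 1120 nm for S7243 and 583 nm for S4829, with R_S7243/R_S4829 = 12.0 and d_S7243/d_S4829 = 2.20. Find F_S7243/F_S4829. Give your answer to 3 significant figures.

Wien's law: T_S7243/T_S4829 = λ_S4829/λ_S7243 = 583/1120 = 0.5205.
L_S7243/L_S4829 = (R_S7243/R_S4829)²(T_S7243/T_S4829)⁴ = (12.0)²(0.5205)⁴ = 10.57.
F_S7243/F_S4829 = (L_S7243/L_S4829)/(d_S7243/d_S4829)² = 10.57/(2.20)² = 2.184.

2.18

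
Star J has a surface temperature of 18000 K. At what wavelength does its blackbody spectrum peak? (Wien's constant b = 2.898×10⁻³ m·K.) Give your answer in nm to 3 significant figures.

161 nm

λ_max = b/T = 2.898×10⁻³ / 18000 = 1.61×10^-7 m = 161.0 nm.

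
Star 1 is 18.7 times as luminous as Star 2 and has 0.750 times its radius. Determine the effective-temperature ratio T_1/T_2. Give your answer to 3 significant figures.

2.40

L ∝ R²T⁴ gives T ∝ (L/R²)^(1/4), so
T_1/T_2 = (18.7 / 0.750²)^(1/4) = (33.24)^(1/4) = 2.401.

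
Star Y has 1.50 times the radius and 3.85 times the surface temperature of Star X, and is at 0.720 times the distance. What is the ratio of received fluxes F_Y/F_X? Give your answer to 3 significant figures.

954

L_Y/L_X = (R_Y/R_X)²(T_Y/T_X)⁴ = (1.50)² × (3.85)⁴ = 494.3.
F_Y/F_X = (L_Y/L_X)/(d_Y/d_X)² = 494.3 / (0.720)² = 953.6.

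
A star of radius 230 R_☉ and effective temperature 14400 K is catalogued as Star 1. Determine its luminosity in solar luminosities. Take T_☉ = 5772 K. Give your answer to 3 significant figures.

2.05×10^6 solar luminosities

L/L_☉ = (R/R_☉)² (T/T_☉)⁴ = (230)² × (14400/5772)⁴
       = 5.290×10^4 × (2.495)⁴ = 5.290×10^4 × 38.74 = 2.049×10^6.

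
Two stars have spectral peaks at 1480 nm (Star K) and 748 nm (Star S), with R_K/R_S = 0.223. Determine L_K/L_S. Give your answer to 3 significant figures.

0.00324

Wien's law gives T ∝ 1/λ_max, so T_K/T_S = λ_S/λ_K = 748/1480 = 0.5054.
Then L ∝ R²T⁴ gives L_K/L_S = (0.223)² × (0.5054)⁴ = 0.04973 × 0.06525 = 0.003245.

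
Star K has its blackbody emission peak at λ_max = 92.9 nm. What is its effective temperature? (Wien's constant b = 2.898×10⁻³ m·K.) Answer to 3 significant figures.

3.12×10^4 K

T = b/λ_max = 2.898×10⁻³ / (92.9×10⁻⁹) = 3.119×10^4 K.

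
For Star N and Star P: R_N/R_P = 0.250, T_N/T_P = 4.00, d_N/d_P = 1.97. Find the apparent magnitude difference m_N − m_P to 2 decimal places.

L_N/L_P = (0.250)²(4.00)⁴ = 16.00.
F_N/F_P = (L_N/L_P)/(d_N/d_P)² = 16.00/3.881 = 4.123.
m_N − m_P = −2.5 log₁₀(4.123) = -1.54.

-1.54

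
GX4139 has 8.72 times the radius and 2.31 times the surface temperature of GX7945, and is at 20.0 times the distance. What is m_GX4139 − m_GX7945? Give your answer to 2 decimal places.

L_GX4139/L_GX7945 = (8.72)²(2.31)⁴ = 2165.
F_GX4139/F_GX7945 = (L_GX4139/L_GX7945)/(d_GX4139/d_GX7945)² = 2165/400.0 = 5.413.
m_GX4139 − m_GX7945 = −2.5 log₁₀(5.413) = -1.83.

-1.83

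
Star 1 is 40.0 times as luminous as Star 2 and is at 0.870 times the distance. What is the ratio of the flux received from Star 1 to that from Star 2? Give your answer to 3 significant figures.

F = L/(4πd²), so F_1/F_2 = (L_1/L_2) / (d_1/d_2)²
= 40.0 / (0.870)² = 40.0 / 0.7569 = 52.85.

52.8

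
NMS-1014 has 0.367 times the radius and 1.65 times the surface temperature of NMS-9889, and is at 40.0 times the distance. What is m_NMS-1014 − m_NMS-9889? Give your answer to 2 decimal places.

L_NMS-1014/L_NMS-9889 = (0.367)²(1.65)⁴ = 0.9983.
F_NMS-1014/F_NMS-9889 = (L_NMS-1014/L_NMS-9889)/(d_NMS-1014/d_NMS-9889)² = 0.9983/1600 = 6.239×10^-4.
m_NMS-1014 − m_NMS-9889 = −2.5 log₁₀(6.239×10^-4) = 8.01.

8.01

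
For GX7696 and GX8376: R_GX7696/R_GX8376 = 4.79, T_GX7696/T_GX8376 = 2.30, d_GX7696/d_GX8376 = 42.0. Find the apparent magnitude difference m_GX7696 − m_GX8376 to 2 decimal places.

1.10

L_GX7696/L_GX8376 = (4.79)²(2.30)⁴ = 642.1.
F_GX7696/F_GX8376 = (L_GX7696/L_GX8376)/(d_GX7696/d_GX8376)² = 642.1/1764 = 0.3640.
m_GX7696 − m_GX8376 = −2.5 log₁₀(0.3640) = 1.10.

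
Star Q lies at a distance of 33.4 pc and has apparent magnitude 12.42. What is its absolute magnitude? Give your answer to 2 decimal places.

M = m − 5 log₁₀(d/10 pc) = 12.42 − 5 log₁₀(33.4/10)
  = 12.42 − 5 × 0.524 = 12.42 − 2.62 = 9.80.

9.80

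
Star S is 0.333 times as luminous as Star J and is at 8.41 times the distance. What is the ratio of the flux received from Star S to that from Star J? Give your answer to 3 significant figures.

F = L/(4πd²), so F_S/F_J = (L_S/L_J) / (d_S/d_J)²
= 0.333 / (8.41)² = 0.333 / 70.73 = 0.004708.

0.00471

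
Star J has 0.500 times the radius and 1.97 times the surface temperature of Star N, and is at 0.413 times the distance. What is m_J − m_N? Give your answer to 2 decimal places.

-3.36

L_J/L_N = (0.500)²(1.97)⁴ = 3.765.
F_J/F_N = (L_J/L_N)/(d_J/d_N)² = 3.765/0.1706 = 22.08.
m_J − m_N = −2.5 log₁₀(22.08) = -3.36.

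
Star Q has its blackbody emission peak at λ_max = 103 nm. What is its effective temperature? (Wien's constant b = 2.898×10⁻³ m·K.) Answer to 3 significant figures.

T = b/λ_max = 2.898×10⁻³ / (103×10⁻⁹) = 2.814×10^4 K.

2.81×10^4 K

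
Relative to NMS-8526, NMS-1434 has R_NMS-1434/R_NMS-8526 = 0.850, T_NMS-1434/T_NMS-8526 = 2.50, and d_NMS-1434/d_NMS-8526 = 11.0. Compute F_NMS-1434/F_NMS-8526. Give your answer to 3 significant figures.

L_NMS-1434/L_NMS-8526 = (R_NMS-1434/R_NMS-8526)²(T_NMS-1434/T_NMS-8526)⁴ = (0.850)² × (2.50)⁴ = 28.22.
F_NMS-1434/F_NMS-8526 = (L_NMS-1434/L_NMS-8526)/(d_NMS-1434/d_NMS-8526)² = 28.22 / (11.0)² = 0.2332.

0.233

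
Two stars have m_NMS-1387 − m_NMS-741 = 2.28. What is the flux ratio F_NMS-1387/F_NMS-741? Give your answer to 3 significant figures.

0.122

F_NMS-1387/F_NMS-741 = 10^(−(m_NMS-1387 − m_NMS-741)/2.5) = 10^(-2.28/2.5) = 10^-0.912 = 0.1225.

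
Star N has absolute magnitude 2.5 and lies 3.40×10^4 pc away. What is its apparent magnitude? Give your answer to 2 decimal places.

20.16

m = M + 5 log₁₀(d/10 pc) = 2.5 + 5 log₁₀(3.40×10^4/10)
  = 2.5 + 5 × 3.531 = 2.5 + 17.66 = 20.16.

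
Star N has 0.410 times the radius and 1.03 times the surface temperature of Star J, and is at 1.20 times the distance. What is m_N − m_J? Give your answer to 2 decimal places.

2.20

L_N/L_J = (0.410)²(1.03)⁴ = 0.1892.
F_N/F_J = (L_N/L_J)/(d_N/d_J)² = 0.1892/1.440 = 0.1314.
m_N − m_J = −2.5 log₁₀(0.1314) = 2.20.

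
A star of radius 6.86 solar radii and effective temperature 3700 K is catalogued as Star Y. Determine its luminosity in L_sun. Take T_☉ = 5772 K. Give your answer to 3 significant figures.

L/L_☉ = (R/R_☉)² (T/T_☉)⁴ = (6.86)² × (3700/5772)⁴
       = 47.06 × (0.6410)⁴ = 47.06 × 0.1689 = 7.946.

7.95 L_sun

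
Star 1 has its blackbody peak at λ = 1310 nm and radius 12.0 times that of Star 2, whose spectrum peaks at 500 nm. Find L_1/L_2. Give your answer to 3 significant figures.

3.06

Wien's law gives T ∝ 1/λ_max, so T_1/T_2 = λ_2/λ_1 = 500/1310 = 0.3817.
Then L ∝ R²T⁴ gives L_1/L_2 = (12.0)² × (0.3817)⁴ = 144.0 × 0.02122 = 3.056.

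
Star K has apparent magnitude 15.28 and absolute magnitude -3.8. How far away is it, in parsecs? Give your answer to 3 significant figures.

m − M = 5 log₁₀(d/10 pc)
15.28 − (-3.8) = 19.08 = 5 log₁₀(d/10)
d = 10 × 10^(19.08/5) = 10 × 10^3.816 = 6.546×10^4 pc.

6.55×10^4 pc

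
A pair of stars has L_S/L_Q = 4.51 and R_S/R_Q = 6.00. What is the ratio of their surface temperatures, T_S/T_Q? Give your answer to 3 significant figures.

L ∝ R²T⁴ gives T ∝ (L/R²)^(1/4), so
T_S/T_Q = (4.51 / 6.00²)^(1/4) = (0.1253)^(1/4) = 0.5949.

0.595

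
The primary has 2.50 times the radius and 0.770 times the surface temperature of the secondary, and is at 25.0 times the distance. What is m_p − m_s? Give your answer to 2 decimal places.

L_p/L_s = (2.50)²(0.770)⁴ = 2.197.
F_p/F_s = (L_p/L_s)/(d_p/d_s)² = 2.197/625.0 = 0.003515.
m_p − m_s = −2.5 log₁₀(0.003515) = 6.14.

6.14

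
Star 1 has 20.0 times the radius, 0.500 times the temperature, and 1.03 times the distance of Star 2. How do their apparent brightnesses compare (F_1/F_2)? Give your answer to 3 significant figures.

23.6

L_1/L_2 = (R_1/R_2)²(T_1/T_2)⁴ = (20.0)² × (0.500)⁴ = 25.00.
F_1/F_2 = (L_1/L_2)/(d_1/d_2)² = 25.00 / (1.03)² = 23.56.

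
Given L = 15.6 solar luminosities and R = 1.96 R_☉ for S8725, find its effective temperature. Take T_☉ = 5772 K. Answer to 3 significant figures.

T/T_☉ = (L/L_☉)^(1/4) / (R/R_☉)^(1/2)
T = 5772 × (15.6)^(1/4) / √(1.96) = 5772 × 1.987 / 1.400 = 8194 K.

8.19×10^3 K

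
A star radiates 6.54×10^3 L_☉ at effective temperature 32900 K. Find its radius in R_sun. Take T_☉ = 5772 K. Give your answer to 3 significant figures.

2.49 R_sun

R/R_☉ = √(L/L_☉) / (T/T_☉)² = √(6.54×10^3) / (5.700)²
       = 80.87 / 32.49 = 2.489.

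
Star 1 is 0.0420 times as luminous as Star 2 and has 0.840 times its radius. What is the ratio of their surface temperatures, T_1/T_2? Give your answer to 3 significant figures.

L ∝ R²T⁴ gives T ∝ (L/R²)^(1/4), so
T_1/T_2 = (0.0420 / 0.840²)^(1/4) = (0.05952)^(1/4) = 0.4939.

0.494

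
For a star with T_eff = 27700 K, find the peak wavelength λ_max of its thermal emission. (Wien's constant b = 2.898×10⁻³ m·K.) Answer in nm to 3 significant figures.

λ_max = b/T = 2.898×10⁻³ / 27700 = 1.05×10^-7 m = 104.6 nm.

105 nm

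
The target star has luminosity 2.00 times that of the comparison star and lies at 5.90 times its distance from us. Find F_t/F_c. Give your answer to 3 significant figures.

0.0575

F = L/(4πd²), so F_t/F_c = (L_t/L_c) / (d_t/d_c)²
= 2.00 / (5.90)² = 2.00 / 34.81 = 0.05745.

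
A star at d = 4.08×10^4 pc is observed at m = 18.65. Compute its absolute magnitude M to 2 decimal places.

0.60

M = m − 5 log₁₀(d/10 pc) = 18.65 − 5 log₁₀(4.08×10^4/10)
  = 18.65 − 5 × 3.611 = 18.65 − 18.05 = 0.60.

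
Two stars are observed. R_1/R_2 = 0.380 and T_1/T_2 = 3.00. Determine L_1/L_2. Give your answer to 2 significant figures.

From the Stefan–Boltzmann law, L ∝ R²T⁴, so
L_1/L_2 = (R_1/R_2)² (T_1/T_2)⁴ = (0.380)² × (3.00)⁴ = 0.1444 × 81.00 = 11.70.

12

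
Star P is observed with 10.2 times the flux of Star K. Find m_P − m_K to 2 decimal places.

-2.52

m_P − m_K = −2.5 log₁₀(F_P/F_K) = −2.5 log₁₀(10.2) = −2.5 × (1.009) = -2.522.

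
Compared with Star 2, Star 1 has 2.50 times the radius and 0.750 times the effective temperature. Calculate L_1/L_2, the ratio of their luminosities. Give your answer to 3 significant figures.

From the Stefan–Boltzmann law, L ∝ R²T⁴, so
L_1/L_2 = (R_1/R_2)² (T_1/T_2)⁴ = (2.50)² × (0.750)⁴ = 6.250 × 0.3164 = 1.978.

1.98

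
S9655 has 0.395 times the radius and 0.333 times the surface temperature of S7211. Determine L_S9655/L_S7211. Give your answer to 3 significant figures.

From the Stefan–Boltzmann law, L ∝ R²T⁴, so
L_S9655/L_S7211 = (R_S9655/R_S7211)² (T_S9655/T_S7211)⁴ = (0.395)² × (0.333)⁴ = 0.1560 × 0.01230 = 0.001919.

0.00192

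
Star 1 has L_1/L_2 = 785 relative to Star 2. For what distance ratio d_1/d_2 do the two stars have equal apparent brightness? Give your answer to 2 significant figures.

Equal flux requires L_1/d_1² = L_2/d_2², so d_1/d_2 = √(L_1/L_2)
= √(785) = 28.02.

28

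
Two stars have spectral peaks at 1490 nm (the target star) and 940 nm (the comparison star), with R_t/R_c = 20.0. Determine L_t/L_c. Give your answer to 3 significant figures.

Wien's law gives T ∝ 1/λ_max, so T_t/T_c = λ_c/λ_t = 940/1490 = 0.6309.
Then L ∝ R²T⁴ gives L_t/L_c = (20.0)² × (0.6309)⁴ = 400.0 × 0.1584 = 63.36.

63.4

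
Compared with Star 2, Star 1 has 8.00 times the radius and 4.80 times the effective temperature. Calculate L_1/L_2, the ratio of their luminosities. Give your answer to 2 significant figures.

From the Stefan–Boltzmann law, L ∝ R²T⁴, so
L_1/L_2 = (R_1/R_2)² (T_1/T_2)⁴ = (8.00)² × (4.80)⁴ = 64.00 × 530.8 = 3.397×10^4.

3.4×10^4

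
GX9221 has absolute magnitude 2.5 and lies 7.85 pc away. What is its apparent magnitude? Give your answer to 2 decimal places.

1.97

m = M + 5 log₁₀(d/10 pc) = 2.5 + 5 log₁₀(7.85/10)
  = 2.5 + 5 × -0.105 = 2.5 + -0.53 = 1.97.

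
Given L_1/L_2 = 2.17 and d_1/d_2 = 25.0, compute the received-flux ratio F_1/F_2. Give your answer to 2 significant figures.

F = L/(4πd²), so F_1/F_2 = (L_1/L_2) / (d_1/d_2)²
= 2.17 / (25.0)² = 2.17 / 625.0 = 0.003472.

0.0035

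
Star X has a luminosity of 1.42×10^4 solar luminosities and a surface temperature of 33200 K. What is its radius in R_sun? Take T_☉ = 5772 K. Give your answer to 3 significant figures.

3.60 R_sun

R/R_☉ = √(L/L_☉) / (T/T_☉)² = √(1.42×10^4) / (5.752)²
       = 119.2 / 33.08 = 3.602.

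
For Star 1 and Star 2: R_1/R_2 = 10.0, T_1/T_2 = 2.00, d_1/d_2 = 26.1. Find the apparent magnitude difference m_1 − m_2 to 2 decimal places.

-0.93

L_1/L_2 = (10.0)²(2.00)⁴ = 1600.
F_1/F_2 = (L_1/L_2)/(d_1/d_2)² = 1600/681.2 = 2.349.
m_1 − m_2 = −2.5 log₁₀(2.349) = -0.93.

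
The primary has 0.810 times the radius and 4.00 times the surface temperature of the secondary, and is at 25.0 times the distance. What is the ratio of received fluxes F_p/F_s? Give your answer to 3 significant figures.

L_p/L_s = (R_p/R_s)²(T_p/T_s)⁴ = (0.810)² × (4.00)⁴ = 168.0.
F_p/F_s = (L_p/L_s)/(d_p/d_s)² = 168.0 / (25.0)² = 0.2687.

0.269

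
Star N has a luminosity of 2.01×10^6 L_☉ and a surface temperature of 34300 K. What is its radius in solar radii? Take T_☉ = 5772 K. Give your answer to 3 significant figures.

R/R_☉ = √(L/L_☉) / (T/T_☉)² = √(2.01×10^6) / (5.942)²
       = 1418 / 35.31 = 40.15.

40.1 solar radii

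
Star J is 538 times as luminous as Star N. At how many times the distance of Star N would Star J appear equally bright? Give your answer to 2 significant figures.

Equal flux requires L_J/d_J² = L_N/d_N², so d_J/d_N = √(L_J/L_N)
= √(538) = 23.19.

23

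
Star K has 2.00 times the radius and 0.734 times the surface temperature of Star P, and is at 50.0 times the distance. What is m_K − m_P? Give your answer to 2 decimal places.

8.33

L_K/L_P = (2.00)²(0.734)⁴ = 1.161.
F_K/F_P = (L_K/L_P)/(d_K/d_P)² = 1.161/2500 = 4.644×10^-4.
m_K − m_P = −2.5 log₁₀(4.644×10^-4) = 8.33.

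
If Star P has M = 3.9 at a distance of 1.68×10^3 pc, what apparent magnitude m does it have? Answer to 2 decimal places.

m = M + 5 log₁₀(d/10 pc) = 3.9 + 5 log₁₀(1.68×10^3/10)
  = 3.9 + 5 × 2.225 = 3.9 + 11.13 = 15.03.

15.03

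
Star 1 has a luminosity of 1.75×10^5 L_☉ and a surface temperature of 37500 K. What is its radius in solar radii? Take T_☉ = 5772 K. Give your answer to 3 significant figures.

R/R_☉ = √(L/L_☉) / (T/T_☉)² = √(1.75×10^5) / (6.497)²
       = 418.3 / 42.21 = 9.911.

9.91 solar radii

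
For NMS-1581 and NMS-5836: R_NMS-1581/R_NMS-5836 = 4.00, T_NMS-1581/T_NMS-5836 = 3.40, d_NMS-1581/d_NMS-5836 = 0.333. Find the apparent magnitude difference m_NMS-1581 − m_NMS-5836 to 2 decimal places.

L_NMS-1581/L_NMS-5836 = (4.00)²(3.40)⁴ = 2138.
F_NMS-1581/F_NMS-5836 = (L_NMS-1581/L_NMS-5836)/(d_NMS-1581/d_NMS-5836)² = 2138/0.1109 = 1.928×10^4.
m_NMS-1581 − m_NMS-5836 = −2.5 log₁₀(1.928×10^4) = -10.71.

-10.71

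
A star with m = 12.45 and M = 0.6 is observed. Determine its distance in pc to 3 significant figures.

m − M = 5 log₁₀(d/10 pc)
12.45 − (0.6) = 11.85 = 5 log₁₀(d/10)
d = 10 × 10^(11.85/5) = 10 × 10^2.370 = 2344 pc.

2.34×10^3 pc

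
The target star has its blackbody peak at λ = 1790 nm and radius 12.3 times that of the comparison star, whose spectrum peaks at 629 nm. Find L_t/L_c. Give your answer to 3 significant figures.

2.31

Wien's law gives T ∝ 1/λ_max, so T_t/T_c = λ_c/λ_t = 629/1790 = 0.3514.
Then L ∝ R²T⁴ gives L_t/L_c = (12.3)² × (0.3514)⁴ = 151.3 × 0.01525 = 2.307.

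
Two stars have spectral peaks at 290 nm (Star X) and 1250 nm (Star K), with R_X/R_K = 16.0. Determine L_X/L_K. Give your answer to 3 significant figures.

Wien's law gives T ∝ 1/λ_max, so T_X/T_K = λ_K/λ_X = 1250/290 = 4.310.
Then L ∝ R²T⁴ gives L_X/L_K = (16.0)² × (4.310)⁴ = 256.0 × 345.2 = 8.837×10^4.

8.84×10^4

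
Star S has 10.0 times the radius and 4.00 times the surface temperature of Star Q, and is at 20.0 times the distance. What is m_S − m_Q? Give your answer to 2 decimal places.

-4.52

L_S/L_Q = (10.0)²(4.00)⁴ = 2.560×10^4.
F_S/F_Q = (L_S/L_Q)/(d_S/d_Q)² = 2.560×10^4/400.0 = 64.00.
m_S − m_Q = −2.5 log₁₀(64.00) = -4.52.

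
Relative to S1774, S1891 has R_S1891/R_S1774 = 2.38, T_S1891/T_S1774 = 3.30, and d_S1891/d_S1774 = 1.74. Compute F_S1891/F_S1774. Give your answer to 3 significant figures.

L_S1891/L_S1774 = (R_S1891/R_S1774)²(T_S1891/T_S1774)⁴ = (2.38)² × (3.30)⁴ = 671.8.
F_S1891/F_S1774 = (L_S1891/L_S1774)/(d_S1891/d_S1774)² = 671.8 / (1.74)² = 221.9.

222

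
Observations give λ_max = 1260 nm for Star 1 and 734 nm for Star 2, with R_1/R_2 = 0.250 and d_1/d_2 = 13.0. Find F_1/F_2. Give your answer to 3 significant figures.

4.26×10^-5

Wien's law: T_1/T_2 = λ_2/λ_1 = 734/1260 = 0.5825.
L_1/L_2 = (R_1/R_2)²(T_1/T_2)⁴ = (0.250)²(0.5825)⁴ = 0.007198.
F_1/F_2 = (L_1/L_2)/(d_1/d_2)² = 0.007198/(13.0)² = 4.259×10^-5.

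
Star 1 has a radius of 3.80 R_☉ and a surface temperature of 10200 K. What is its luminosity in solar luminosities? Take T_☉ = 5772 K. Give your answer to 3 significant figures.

141 solar luminosities

L/L_☉ = (R/R_☉)² (T/T_☉)⁴ = (3.80)² × (10200/5772)⁴
       = 14.44 × (1.767)⁴ = 14.44 × 9.752 = 140.8.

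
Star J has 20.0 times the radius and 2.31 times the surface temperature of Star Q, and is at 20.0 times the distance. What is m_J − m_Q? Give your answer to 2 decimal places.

-3.64

L_J/L_Q = (20.0)²(2.31)⁴ = 1.139×10^4.
F_J/F_Q = (L_J/L_Q)/(d_J/d_Q)² = 1.139×10^4/400.0 = 28.47.
m_J − m_Q = −2.5 log₁₀(28.47) = -3.64.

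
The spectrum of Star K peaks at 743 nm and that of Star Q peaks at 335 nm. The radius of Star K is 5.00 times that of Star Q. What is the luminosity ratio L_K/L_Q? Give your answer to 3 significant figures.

Wien's law gives T ∝ 1/λ_max, so T_K/T_Q = λ_Q/λ_K = 335/743 = 0.4509.
Then L ∝ R²T⁴ gives L_K/L_Q = (5.00)² × (0.4509)⁴ = 25.00 × 0.04133 = 1.033.

1.03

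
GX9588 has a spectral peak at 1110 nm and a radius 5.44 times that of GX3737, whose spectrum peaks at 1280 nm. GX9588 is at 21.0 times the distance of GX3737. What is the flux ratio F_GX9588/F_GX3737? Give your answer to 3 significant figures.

Wien's law: T_GX9588/T_GX3737 = λ_GX3737/λ_GX9588 = 1280/1110 = 1.153.
L_GX9588/L_GX3737 = (R_GX9588/R_GX3737)²(T_GX9588/T_GX3737)⁴ = (5.44)²(1.153)⁴ = 52.33.
F_GX9588/F_GX3737 = (L_GX9588/L_GX3737)/(d_GX9588/d_GX3737)² = 52.33/(21.0)² = 0.1187.

0.119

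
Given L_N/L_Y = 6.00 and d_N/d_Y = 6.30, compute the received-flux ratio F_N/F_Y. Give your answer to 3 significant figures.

0.151

F = L/(4πd²), so F_N/F_Y = (L_N/L_Y) / (d_N/d_Y)²
= 6.00 / (6.30)² = 6.00 / 39.69 = 0.1512.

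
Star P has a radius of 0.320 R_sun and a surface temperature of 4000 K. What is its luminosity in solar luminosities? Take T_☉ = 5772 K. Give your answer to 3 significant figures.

0.0236 solar luminosities

L/L_☉ = (R/R_☉)² (T/T_☉)⁴ = (0.320)² × (4000/5772)⁴
       = 0.1024 × (0.6930)⁴ = 0.1024 × 0.2306 = 0.02362.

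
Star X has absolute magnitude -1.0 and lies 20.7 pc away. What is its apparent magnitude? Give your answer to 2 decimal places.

m = M + 5 log₁₀(d/10 pc) = -1.0 + 5 log₁₀(20.7/10)
  = -1.0 + 5 × 0.316 = -1.0 + 1.58 = 0.58.

0.58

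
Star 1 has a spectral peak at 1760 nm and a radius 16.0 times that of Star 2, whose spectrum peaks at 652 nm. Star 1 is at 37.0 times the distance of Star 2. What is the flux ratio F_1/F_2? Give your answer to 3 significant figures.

0.00352

Wien's law: T_1/T_2 = λ_2/λ_1 = 652/1760 = 0.3705.
L_1/L_2 = (R_1/R_2)²(T_1/T_2)⁴ = (16.0)²(0.3705)⁴ = 4.821.
F_1/F_2 = (L_1/L_2)/(d_1/d_2)² = 4.821/(37.0)² = 0.003522.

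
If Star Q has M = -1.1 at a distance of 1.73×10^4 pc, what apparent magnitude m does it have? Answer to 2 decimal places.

m = M + 5 log₁₀(d/10 pc) = -1.1 + 5 log₁₀(1.73×10^4/10)
  = -1.1 + 5 × 3.238 = -1.1 + 16.19 = 15.09.

15.09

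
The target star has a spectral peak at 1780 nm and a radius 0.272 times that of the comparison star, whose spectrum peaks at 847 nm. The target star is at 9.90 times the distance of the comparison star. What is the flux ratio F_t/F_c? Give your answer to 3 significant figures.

3.87×10^-5

Wien's law: T_t/T_c = λ_c/λ_t = 847/1780 = 0.4758.
L_t/L_c = (R_t/R_c)²(T_t/T_c)⁴ = (0.272)²(0.4758)⁴ = 0.003793.
F_t/F_c = (L_t/L_c)/(d_t/d_c)² = 0.003793/(9.90)² = 3.870×10^-5.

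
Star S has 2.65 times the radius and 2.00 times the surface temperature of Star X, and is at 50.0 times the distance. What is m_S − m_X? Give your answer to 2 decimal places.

3.37

L_S/L_X = (2.65)²(2.00)⁴ = 112.4.
F_S/F_X = (L_S/L_X)/(d_S/d_X)² = 112.4/2500 = 0.04494.
m_S − m_X = −2.5 log₁₀(0.04494) = 3.37.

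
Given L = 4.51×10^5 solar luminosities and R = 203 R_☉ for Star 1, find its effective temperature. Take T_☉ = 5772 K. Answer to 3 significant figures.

1.05×10^4 K

T/T_☉ = (L/L_☉)^(1/4) / (R/R_☉)^(1/2)
T = 5772 × (4.51×10^5)^(1/4) / √(203) = 5772 × 25.91 / 14.25 = 1.050×10^4 K.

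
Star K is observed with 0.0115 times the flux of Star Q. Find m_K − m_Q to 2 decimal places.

m_K − m_Q = −2.5 log₁₀(F_K/F_Q) = −2.5 log₁₀(0.0115) = −2.5 × (-1.939) = 4.848.

4.85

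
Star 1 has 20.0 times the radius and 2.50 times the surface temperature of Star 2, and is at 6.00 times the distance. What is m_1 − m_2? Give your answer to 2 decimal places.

-6.59

L_1/L_2 = (20.0)²(2.50)⁴ = 1.562×10^4.
F_1/F_2 = (L_1/L_2)/(d_1/d_2)² = 1.562×10^4/36.00 = 434.0.
m_1 − m_2 = −2.5 log₁₀(434.0) = -6.59.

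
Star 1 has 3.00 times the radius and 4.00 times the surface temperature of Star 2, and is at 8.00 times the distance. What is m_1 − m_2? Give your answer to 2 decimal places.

-3.89

L_1/L_2 = (3.00)²(4.00)⁴ = 2304.
F_1/F_2 = (L_1/L_2)/(d_1/d_2)² = 2304/64.00 = 36.00.
m_1 − m_2 = −2.5 log₁₀(36.00) = -3.89.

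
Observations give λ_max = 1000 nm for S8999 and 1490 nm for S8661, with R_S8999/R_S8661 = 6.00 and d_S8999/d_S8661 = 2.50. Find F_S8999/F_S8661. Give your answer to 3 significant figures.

28.4

Wien's law: T_S8999/T_S8661 = λ_S8661/λ_S8999 = 1490/1000 = 1.490.
L_S8999/L_S8661 = (R_S8999/R_S8661)²(T_S8999/T_S8661)⁴ = (6.00)²(1.490)⁴ = 177.4.
F_S8999/F_S8661 = (L_S8999/L_S8661)/(d_S8999/d_S8661)² = 177.4/(2.50)² = 28.39.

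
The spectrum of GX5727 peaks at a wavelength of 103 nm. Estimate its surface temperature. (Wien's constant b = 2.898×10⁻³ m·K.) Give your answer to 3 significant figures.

T = b/λ_max = 2.898×10⁻³ / (103×10⁻⁹) = 2.814×10^4 K.

2.81×10^4 K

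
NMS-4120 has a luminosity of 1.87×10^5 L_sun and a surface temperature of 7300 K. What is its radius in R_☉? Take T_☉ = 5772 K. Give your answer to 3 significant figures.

R/R_☉ = √(L/L_☉) / (T/T_☉)² = √(1.87×10^5) / (1.265)²
       = 432.4 / 1.600 = 270.4.

270 R_☉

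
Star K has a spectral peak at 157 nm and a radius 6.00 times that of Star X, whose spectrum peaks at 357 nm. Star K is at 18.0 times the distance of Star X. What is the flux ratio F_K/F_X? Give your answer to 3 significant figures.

2.97

Wien's law: T_K/T_X = λ_X/λ_K = 357/157 = 2.274.
L_K/L_X = (R_K/R_X)²(T_K/T_X)⁴ = (6.00)²(2.274)⁴ = 962.4.
F_K/F_X = (L_K/L_X)/(d_K/d_X)² = 962.4/(18.0)² = 2.971.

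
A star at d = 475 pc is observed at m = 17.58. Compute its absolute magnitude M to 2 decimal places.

9.20

M = m − 5 log₁₀(d/10 pc) = 17.58 − 5 log₁₀(475/10)
  = 17.58 − 5 × 1.677 = 17.58 − 8.38 = 9.20.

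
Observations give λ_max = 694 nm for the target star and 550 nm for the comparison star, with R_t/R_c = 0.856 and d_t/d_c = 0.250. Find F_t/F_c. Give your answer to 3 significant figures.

4.62

Wien's law: T_t/T_c = λ_c/λ_t = 550/694 = 0.7925.
L_t/L_c = (R_t/R_c)²(T_t/T_c)⁴ = (0.856)²(0.7925)⁴ = 0.2890.
F_t/F_c = (L_t/L_c)/(d_t/d_c)² = 0.2890/(0.250)² = 4.625.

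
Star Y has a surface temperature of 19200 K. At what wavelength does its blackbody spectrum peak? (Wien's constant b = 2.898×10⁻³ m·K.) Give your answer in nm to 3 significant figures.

λ_max = b/T = 2.898×10⁻³ / 19200 = 1.51×10^-7 m = 150.9 nm.

151 nm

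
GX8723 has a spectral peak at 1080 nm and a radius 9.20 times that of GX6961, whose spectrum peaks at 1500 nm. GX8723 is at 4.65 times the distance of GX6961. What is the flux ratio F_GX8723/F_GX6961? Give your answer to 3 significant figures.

14.6

Wien's law: T_GX8723/T_GX6961 = λ_GX6961/λ_GX8723 = 1500/1080 = 1.389.
L_GX8723/L_GX6961 = (R_GX8723/R_GX6961)²(T_GX8723/T_GX6961)⁴ = (9.20)²(1.389)⁴ = 315.0.
F_GX8723/F_GX6961 = (L_GX8723/L_GX6961)/(d_GX8723/d_GX6961)² = 315.0/(4.65)² = 14.57.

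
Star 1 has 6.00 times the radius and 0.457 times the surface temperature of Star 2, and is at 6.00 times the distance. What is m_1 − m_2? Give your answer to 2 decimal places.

3.40

L_1/L_2 = (6.00)²(0.457)⁴ = 1.570.
F_1/F_2 = (L_1/L_2)/(d_1/d_2)² = 1.570/36.00 = 0.04362.
m_1 − m_2 = −2.5 log₁₀(0.04362) = 3.40.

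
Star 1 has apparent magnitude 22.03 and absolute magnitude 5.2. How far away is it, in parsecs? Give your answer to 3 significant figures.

m − M = 5 log₁₀(d/10 pc)
22.03 − (5.2) = 16.83 = 5 log₁₀(d/10)
d = 10 × 10^(16.83/5) = 10 × 10^3.366 = 2.323×10^4 pc.

2.32×10^4 pc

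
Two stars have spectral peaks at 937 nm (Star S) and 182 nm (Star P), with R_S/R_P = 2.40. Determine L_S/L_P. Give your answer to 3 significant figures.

Wien's law gives T ∝ 1/λ_max, so T_S/T_P = λ_P/λ_S = 182/937 = 0.1942.
Then L ∝ R²T⁴ gives L_S/L_P = (2.40)² × (0.1942)⁴ = 5.760 × 0.001423 = 0.008199.

0.00820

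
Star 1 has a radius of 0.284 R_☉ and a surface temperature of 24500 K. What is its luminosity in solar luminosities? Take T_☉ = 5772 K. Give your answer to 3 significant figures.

L/L_☉ = (R/R_☉)² (T/T_☉)⁴ = (0.284)² × (24500/5772)⁴
       = 0.08066 × (4.245)⁴ = 0.08066 × 324.6 = 26.18.

26.2 solar luminosities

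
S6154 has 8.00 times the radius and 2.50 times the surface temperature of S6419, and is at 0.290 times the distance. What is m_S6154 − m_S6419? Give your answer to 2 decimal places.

L_S6154/L_S6419 = (8.00)²(2.50)⁴ = 2500.
F_S6154/F_S6419 = (L_S6154/L_S6419)/(d_S6154/d_S6419)² = 2500/0.08410 = 2.973×10^4.
m_S6154 − m_S6419 = −2.5 log₁₀(2.973×10^4) = -11.18.

-11.18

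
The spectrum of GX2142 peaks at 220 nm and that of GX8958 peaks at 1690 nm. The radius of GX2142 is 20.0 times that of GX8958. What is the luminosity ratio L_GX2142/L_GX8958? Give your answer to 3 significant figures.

Wien's law gives T ∝ 1/λ_max, so T_GX2142/T_GX8958 = λ_GX8958/λ_GX2142 = 1690/220 = 7.682.
Then L ∝ R²T⁴ gives L_GX2142/L_GX8958 = (20.0)² × (7.682)⁴ = 400.0 × 3482 = 1.393×10^6.

1.39×10^6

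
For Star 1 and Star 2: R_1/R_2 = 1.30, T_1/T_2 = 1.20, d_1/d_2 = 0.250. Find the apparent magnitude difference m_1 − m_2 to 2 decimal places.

L_1/L_2 = (1.30)²(1.20)⁴ = 3.504.
F_1/F_2 = (L_1/L_2)/(d_1/d_2)² = 3.504/0.06250 = 56.07.
m_1 − m_2 = −2.5 log₁₀(56.07) = -4.37.

-4.37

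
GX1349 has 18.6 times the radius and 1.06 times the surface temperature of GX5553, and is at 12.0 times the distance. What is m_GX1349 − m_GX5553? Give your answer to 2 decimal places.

-1.20

L_GX1349/L_GX5553 = (18.6)²(1.06)⁴ = 436.8.
F_GX1349/F_GX5553 = (L_GX1349/L_GX5553)/(d_GX1349/d_GX5553)² = 436.8/144.0 = 3.033.
m_GX1349 − m_GX5553 = −2.5 log₁₀(3.033) = -1.20.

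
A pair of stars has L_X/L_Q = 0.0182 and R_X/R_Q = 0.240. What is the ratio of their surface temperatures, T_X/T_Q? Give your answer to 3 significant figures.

0.750

L ∝ R²T⁴ gives T ∝ (L/R²)^(1/4), so
T_X/T_Q = (0.0182 / 0.240²)^(1/4) = (0.3160)^(1/4) = 0.7497.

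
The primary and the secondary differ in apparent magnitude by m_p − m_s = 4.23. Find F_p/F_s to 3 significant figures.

F_p/F_s = 10^(−(m_p − m_s)/2.5) = 10^(-4.23/2.5) = 10^-1.692 = 0.02032.

0.0203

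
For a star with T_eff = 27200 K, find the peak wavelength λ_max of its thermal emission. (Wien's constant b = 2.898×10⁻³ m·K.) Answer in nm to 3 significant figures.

107 nm

λ_max = b/T = 2.898×10⁻³ / 27200 = 1.07×10^-7 m = 106.5 nm.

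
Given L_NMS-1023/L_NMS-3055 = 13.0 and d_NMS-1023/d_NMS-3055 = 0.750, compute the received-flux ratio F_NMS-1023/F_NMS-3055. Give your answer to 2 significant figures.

23

F = L/(4πd²), so F_NMS-1023/F_NMS-3055 = (L_NMS-1023/L_NMS-3055) / (d_NMS-1023/d_NMS-3055)²
= 13.0 / (0.750)² = 13.0 / 0.5625 = 23.11.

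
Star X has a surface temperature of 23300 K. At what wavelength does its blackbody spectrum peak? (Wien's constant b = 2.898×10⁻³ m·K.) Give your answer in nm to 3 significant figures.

124 nm

λ_max = b/T = 2.898×10⁻³ / 23300 = 1.24×10^-7 m = 124.4 nm.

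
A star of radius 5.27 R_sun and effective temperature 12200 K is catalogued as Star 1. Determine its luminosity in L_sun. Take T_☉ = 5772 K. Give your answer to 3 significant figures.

L/L_☉ = (R/R_☉)² (T/T_☉)⁴ = (5.27)² × (12200/5772)⁴
       = 27.77 × (2.114)⁴ = 27.77 × 19.96 = 554.3.

554 L_sun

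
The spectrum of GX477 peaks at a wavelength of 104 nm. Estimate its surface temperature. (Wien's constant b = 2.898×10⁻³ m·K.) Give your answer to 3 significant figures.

2.79×10^4 K

T = b/λ_max = 2.898×10⁻³ / (104×10⁻⁹) = 2.787×10^4 K.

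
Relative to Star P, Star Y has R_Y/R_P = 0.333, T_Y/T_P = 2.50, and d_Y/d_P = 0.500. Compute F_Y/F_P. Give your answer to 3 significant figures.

17.3

L_Y/L_P = (R_Y/R_P)²(T_Y/T_P)⁴ = (0.333)² × (2.50)⁴ = 4.332.
F_Y/F_P = (L_Y/L_P)/(d_Y/d_P)² = 4.332 / (0.500)² = 17.33.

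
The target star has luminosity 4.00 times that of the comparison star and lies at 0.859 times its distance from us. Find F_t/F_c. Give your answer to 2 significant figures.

F = L/(4πd²), so F_t/F_c = (L_t/L_c) / (d_t/d_c)²
= 4.00 / (0.859)² = 4.00 / 0.7379 = 5.421.

5.4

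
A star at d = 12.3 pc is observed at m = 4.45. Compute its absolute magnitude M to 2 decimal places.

4.00

M = m − 5 log₁₀(d/10 pc) = 4.45 − 5 log₁₀(12.3/10)
  = 4.45 − 5 × 0.090 = 4.45 − 0.45 = 4.00.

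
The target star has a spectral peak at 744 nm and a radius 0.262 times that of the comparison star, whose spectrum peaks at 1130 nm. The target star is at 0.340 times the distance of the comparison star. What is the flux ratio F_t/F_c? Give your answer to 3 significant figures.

Wien's law: T_t/T_c = λ_c/λ_t = 1130/744 = 1.519.
L_t/L_c = (R_t/R_c)²(T_t/T_c)⁴ = (0.262)²(1.519)⁴ = 0.3653.
F_t/F_c = (L_t/L_c)/(d_t/d_c)² = 0.3653/(0.340)² = 3.160.

3.16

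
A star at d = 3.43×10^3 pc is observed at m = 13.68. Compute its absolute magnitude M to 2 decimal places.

M = m − 5 log₁₀(d/10 pc) = 13.68 − 5 log₁₀(3.43×10^3/10)
  = 13.68 − 5 × 2.535 = 13.68 − 12.68 = 1.00.

1.00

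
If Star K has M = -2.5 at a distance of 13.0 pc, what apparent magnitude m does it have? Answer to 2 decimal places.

-1.93

m = M + 5 log₁₀(d/10 pc) = -2.5 + 5 log₁₀(13.0/10)
  = -2.5 + 5 × 0.114 = -2.5 + 0.57 = -1.93.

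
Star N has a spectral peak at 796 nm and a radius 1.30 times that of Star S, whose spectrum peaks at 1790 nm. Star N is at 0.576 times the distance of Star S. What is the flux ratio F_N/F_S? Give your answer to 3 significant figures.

130

Wien's law: T_N/T_S = λ_S/λ_N = 1790/796 = 2.249.
L_N/L_S = (R_N/R_S)²(T_N/T_S)⁴ = (1.30)²(2.249)⁴ = 43.22.
F_N/F_S = (L_N/L_S)/(d_N/d_S)² = 43.22/(0.576)² = 130.3.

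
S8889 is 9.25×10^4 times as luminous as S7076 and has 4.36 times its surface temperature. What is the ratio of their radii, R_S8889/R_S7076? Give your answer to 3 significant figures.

L ∝ R²T⁴ gives R ∝ √L / T², so
R_S8889/R_S7076 = √(9.25×10^4) / (4.36)² = 304.1 / 19.01 = 16.00.

16.0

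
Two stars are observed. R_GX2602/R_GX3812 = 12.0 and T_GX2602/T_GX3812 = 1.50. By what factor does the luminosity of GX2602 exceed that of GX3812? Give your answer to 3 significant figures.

From the Stefan–Boltzmann law, L ∝ R²T⁴, so
L_GX2602/L_GX3812 = (R_GX2602/R_GX3812)² (T_GX2602/T_GX3812)⁴ = (12.0)² × (1.50)⁴ = 144.0 × 5.062 = 729.0.

729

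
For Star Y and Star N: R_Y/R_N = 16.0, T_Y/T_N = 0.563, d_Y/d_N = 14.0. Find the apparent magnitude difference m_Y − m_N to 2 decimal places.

2.20

L_Y/L_N = (16.0)²(0.563)⁴ = 25.72.
F_Y/F_N = (L_Y/L_N)/(d_Y/d_N)² = 25.72/196.0 = 0.1312.
m_Y − m_N = −2.5 log₁₀(0.1312) = 2.20.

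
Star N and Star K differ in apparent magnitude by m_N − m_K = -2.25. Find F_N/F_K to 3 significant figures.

F_N/F_K = 10^(−(m_N − m_K)/2.5) = 10^(2.25/2.5) = 10^0.900 = 7.943.

7.94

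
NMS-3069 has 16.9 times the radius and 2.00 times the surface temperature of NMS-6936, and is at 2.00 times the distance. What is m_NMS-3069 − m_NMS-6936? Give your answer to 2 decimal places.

-7.64

L_NMS-3069/L_NMS-6936 = (16.9)²(2.00)⁴ = 4570.
F_NMS-3069/F_NMS-6936 = (L_NMS-3069/L_NMS-6936)/(d_NMS-3069/d_NMS-6936)² = 4570/4.000 = 1142.
m_NMS-3069 − m_NMS-6936 = −2.5 log₁₀(1142) = -7.64.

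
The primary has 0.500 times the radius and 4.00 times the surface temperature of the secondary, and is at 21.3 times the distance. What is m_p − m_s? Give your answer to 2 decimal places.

L_p/L_s = (0.500)²(4.00)⁴ = 64.00.
F_p/F_s = (L_p/L_s)/(d_p/d_s)² = 64.00/453.7 = 0.1411.
m_p − m_s = −2.5 log₁₀(0.1411) = 2.13.

2.13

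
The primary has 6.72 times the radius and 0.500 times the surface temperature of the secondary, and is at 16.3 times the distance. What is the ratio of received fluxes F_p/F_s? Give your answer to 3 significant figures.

L_p/L_s = (R_p/R_s)²(T_p/T_s)⁴ = (6.72)² × (0.500)⁴ = 2.822.
F_p/F_s = (L_p/L_s)/(d_p/d_s)² = 2.822 / (16.3)² = 0.01062.

0.0106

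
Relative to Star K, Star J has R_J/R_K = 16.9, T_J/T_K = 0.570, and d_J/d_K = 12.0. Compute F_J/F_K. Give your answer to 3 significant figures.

0.209

L_J/L_K = (R_J/R_K)²(T_J/T_K)⁴ = (16.9)² × (0.570)⁴ = 30.15.
F_J/F_K = (L_J/L_K)/(d_J/d_K)² = 30.15 / (12.0)² = 0.2094.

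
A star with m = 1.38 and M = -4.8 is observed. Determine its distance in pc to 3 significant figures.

172 pc

m − M = 5 log₁₀(d/10 pc)
1.38 − (-4.8) = 6.18 = 5 log₁₀(d/10)
d = 10 × 10^(6.18/5) = 10 × 10^1.236 = 172.2 pc.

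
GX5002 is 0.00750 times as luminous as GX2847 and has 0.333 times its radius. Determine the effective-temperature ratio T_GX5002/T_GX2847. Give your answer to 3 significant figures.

0.510

L ∝ R²T⁴ gives T ∝ (L/R²)^(1/4), so
T_GX5002/T_GX2847 = (0.00750 / 0.333²)^(1/4) = (0.06764)^(1/4) = 0.5100.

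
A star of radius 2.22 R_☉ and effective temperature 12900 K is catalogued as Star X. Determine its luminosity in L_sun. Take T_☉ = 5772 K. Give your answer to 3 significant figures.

L/L_☉ = (R/R_☉)² (T/T_☉)⁴ = (2.22)² × (12900/5772)⁴
       = 4.928 × (2.235)⁴ = 4.928 × 24.95 = 123.0.

123 L_sun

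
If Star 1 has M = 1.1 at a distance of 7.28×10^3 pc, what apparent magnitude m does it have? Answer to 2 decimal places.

m = M + 5 log₁₀(d/10 pc) = 1.1 + 5 log₁₀(7.28×10^3/10)
  = 1.1 + 5 × 2.862 = 1.1 + 14.31 = 15.41.

15.41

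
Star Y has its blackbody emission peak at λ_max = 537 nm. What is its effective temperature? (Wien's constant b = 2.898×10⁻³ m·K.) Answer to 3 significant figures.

5.40×10^3 K

T = b/λ_max = 2.898×10⁻³ / (537×10⁻⁹) = 5397 K.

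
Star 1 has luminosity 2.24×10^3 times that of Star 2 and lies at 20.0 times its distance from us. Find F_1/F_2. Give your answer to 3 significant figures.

F = L/(4πd²), so F_1/F_2 = (L_1/L_2) / (d_1/d_2)²
= 2.24×10^3 / (20.0)² = 2.24×10^3 / 400.0 = 5.600.

5.60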